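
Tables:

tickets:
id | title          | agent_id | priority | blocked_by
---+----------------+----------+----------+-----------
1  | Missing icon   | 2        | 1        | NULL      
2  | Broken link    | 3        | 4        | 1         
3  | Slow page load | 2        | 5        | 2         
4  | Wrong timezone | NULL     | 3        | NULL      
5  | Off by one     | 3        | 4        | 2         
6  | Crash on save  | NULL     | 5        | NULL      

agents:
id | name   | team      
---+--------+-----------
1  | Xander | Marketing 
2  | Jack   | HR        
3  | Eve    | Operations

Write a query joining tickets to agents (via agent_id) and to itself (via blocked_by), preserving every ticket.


Two LEFT JOINs from the same base table tickets: one to agents via agent_id, one to tickets itself via blocked_by. Both are LEFT so every ticket is preserved.
Match against agents:
  - ticket 1 (Missing icon): agent_id=2 -> matches Jack
  - ticket 2 (Broken link): agent_id=3 -> matches Eve
  - ticket 3 (Slow page load): agent_id=2 -> matches Jack
  - ticket 4 (Wrong timezone): agent_id=NULL, no match -> kept with NULL
  - ticket 5 (Off by one): agent_id=3 -> matches Eve
  - ticket 6 (Crash on save): agent_id=NULL, no match -> kept with NULL
Match against tickets (self):
  - ticket 1 (Missing icon): blocked_by=NULL -> NULL
  - ticket 2 (Broken link): blocked_by=1 -> Missing icon
  - ticket 3 (Slow page load): blocked_by=2 -> Broken link
  - ticket 4 (Wrong timezone): blocked_by=NULL -> NULL
  - ticket 5 (Off by one): blocked_by=2 -> Broken link
  - ticket 6 (Crash on save): blocked_by=NULL -> NULL

SQL:
SELECT a.title, b.name AS agent, c.title AS blocked_by
FROM tickets a
LEFT JOIN agents b ON a.agent_id = b.id
LEFT JOIN tickets c ON a.blocked_by = c.id

Result:
title          | agent | blocked_by  
---------------+-------+-------------
Missing icon   | Jack  | NULL        
Broken link    | Eve   | Missing icon
Slow page load | Jack  | Broken link 
Wrong timezone | NULL  | NULL        
Off by one     | Eve   | Broken link 
Crash on save  | NULL  | NULL        


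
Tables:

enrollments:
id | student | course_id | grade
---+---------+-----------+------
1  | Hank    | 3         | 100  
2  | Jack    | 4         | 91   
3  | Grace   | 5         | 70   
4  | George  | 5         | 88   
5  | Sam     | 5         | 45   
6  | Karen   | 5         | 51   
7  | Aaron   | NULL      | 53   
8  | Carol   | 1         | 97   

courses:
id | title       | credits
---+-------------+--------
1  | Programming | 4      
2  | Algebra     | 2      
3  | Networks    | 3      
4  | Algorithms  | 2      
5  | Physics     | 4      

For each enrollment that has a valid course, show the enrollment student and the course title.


INNER JOIN keeps only enrollments rows whose course_id matches an id in courses. Walk through each enrollment:
  - enrollment 1 (Hank): course_id=3 -> matches Networks
  - enrollment 2 (Jack): course_id=4 -> matches Algorithms
  - enrollment 3 (Grace): course_id=5 -> matches Physics
  - enrollment 4 (George): course_id=5 -> matches Physics
  - enrollment 5 (Sam): course_id=5 -> matches Physics
  - enrollment 6 (Karen): course_id=5 -> matches Physics
  - enrollment 7 (Aaron): course_id=NULL, no match -> dropped
  - enrollment 8 (Carol): course_id=1 -> matches Programming
So 1 of 8 rows is dropped.

SQL:
SELECT a.student, b.title AS course
FROM enrollments a
INNER JOIN courses b ON a.course_id = b.id

Result:
student | course     
--------+------------
Hank    | Networks   
Jack    | Algorithms 
Grace   | Physics    
George  | Physics    
Sam     | Physics    
Karen   | Physics    
Carol   | Programming


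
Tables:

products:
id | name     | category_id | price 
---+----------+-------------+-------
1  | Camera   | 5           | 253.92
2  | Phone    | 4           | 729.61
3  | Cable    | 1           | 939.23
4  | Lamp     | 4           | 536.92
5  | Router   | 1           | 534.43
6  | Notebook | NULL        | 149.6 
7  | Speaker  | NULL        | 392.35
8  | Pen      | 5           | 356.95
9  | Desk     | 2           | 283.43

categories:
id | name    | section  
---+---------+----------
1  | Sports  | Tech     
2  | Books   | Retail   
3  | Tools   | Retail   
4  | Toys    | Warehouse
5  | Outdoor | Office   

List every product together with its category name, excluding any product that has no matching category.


INNER JOIN keeps only products rows whose category_id matches an id in categories. Walk through each product:
  - product 1 (Camera): category_id=5 -> matches Outdoor
  - product 2 (Phone): category_id=4 -> matches Toys
  - product 3 (Cable): category_id=1 -> matches Sports
  - product 4 (Lamp): category_id=4 -> matches Toys
  - product 5 (Router): category_id=1 -> matches Sports
  - product 6 (Notebook): category_id=NULL, no match -> dropped
  - product 7 (Speaker): category_id=NULL, no match -> dropped
  - product 8 (Pen): category_id=5 -> matches Outdoor
  - product 9 (Desk): category_id=2 -> matches Books
So 2 of 9 rows are dropped.

SQL:
SELECT a.name, b.name AS category
FROM products a
INNER JOIN categories b ON a.category_id = b.id

Result:
name   | category
-------+---------
Camera | Outdoor 
Phone  | Toys    
Cable  | Sports  
Lamp   | Toys    
Router | Sports  
Pen    | Outdoor 
Desk   | Books   


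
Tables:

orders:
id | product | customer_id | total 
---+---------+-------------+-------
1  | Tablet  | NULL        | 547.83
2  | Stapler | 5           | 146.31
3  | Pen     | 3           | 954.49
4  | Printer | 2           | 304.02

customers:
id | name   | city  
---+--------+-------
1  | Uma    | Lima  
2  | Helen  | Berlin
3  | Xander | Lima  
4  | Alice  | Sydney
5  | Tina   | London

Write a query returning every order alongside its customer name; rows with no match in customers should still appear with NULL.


LEFT JOIN keeps every row from orders (the left table); where customer_id has no match in customers, the customer columns become NULL. Walk through each order:
  - order 1 (Tablet): customer_id=NULL, no match -> kept with NULL
  - order 2 (Stapler): customer_id=5 -> matches Tina
  - order 3 (Pen): customer_id=3 -> matches Xander
  - order 4 (Printer): customer_id=2 -> matches Helen
All 4 rows appear; 1 has NULL customer.

SQL:
SELECT a.product, b.name AS customer
FROM orders a
LEFT JOIN customers b ON a.customer_id = b.id

Result:
product | customer
--------+---------
Tablet  | NULL    
Stapler | Tina    
Pen     | Xander  
Printer | Helen   


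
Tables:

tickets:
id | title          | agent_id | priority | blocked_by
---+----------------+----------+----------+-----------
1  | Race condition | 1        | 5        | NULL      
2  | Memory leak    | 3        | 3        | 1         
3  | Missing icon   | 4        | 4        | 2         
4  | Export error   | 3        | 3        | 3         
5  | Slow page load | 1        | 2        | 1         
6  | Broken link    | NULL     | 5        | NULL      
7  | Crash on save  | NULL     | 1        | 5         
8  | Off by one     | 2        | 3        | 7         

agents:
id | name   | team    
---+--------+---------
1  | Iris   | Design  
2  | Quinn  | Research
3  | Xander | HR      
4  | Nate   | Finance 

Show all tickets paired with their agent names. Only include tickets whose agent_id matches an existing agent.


INNER JOIN keeps only tickets rows whose agent_id matches an id in agents. Walk through each ticket:
  - ticket 1 (Race condition): agent_id=1 -> matches Iris
  - ticket 2 (Memory leak): agent_id=3 -> matches Xander
  - ticket 3 (Missing icon): agent_id=4 -> matches Nate
  - ticket 4 (Export error): agent_id=3 -> matches Xander
  - ticket 5 (Slow page load): agent_id=1 -> matches Iris
  - ticket 6 (Broken link): agent_id=NULL, no match -> dropped
  - ticket 7 (Crash on save): agent_id=NULL, no match -> dropped
  - ticket 8 (Off by one): agent_id=2 -> matches Quinn
So 2 of 8 rows are dropped.

SQL:
SELECT a.title, b.name AS agent
FROM tickets a
INNER JOIN agents b ON a.agent_id = b.id

Result:
title          | agent 
---------------+-------
Race condition | Iris  
Memory leak    | Xander
Missing icon   | Nate  
Export error   | Xander
Slow page load | Iris  
Off by one     | Quinn 


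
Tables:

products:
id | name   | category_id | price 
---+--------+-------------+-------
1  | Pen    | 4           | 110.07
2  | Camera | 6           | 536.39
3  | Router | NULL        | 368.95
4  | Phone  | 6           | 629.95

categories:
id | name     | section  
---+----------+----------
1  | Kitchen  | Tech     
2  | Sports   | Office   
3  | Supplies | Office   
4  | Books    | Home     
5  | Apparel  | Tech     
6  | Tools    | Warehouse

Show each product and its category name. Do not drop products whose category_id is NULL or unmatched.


LEFT JOIN keeps every row from products (the left table); where category_id has no match in categories, the category columns become NULL. Walk through each product:
  - product 1 (Pen): category_id=4 -> matches Books
  - product 2 (Camera): category_id=6 -> matches Tools
  - product 3 (Router): category_id=NULL, no match -> kept with NULL
  - product 4 (Phone): category_id=6 -> matches Tools
All 4 rows appear; 1 has NULL category.

SQL:
SELECT a.name, b.name AS category
FROM products a
LEFT JOIN categories b ON a.category_id = b.id

Result:
name   | category
-------+---------
Pen    | Books   
Camera | Tools   
Router | NULL    
Phone  | Tools   


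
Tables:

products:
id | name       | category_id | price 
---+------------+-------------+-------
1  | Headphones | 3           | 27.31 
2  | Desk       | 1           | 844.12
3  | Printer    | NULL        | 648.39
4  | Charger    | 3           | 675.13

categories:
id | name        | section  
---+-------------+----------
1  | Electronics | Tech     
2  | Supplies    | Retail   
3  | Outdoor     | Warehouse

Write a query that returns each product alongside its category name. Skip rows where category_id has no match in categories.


INNER JOIN keeps only products rows whose category_id matches an id in categories. Walk through each product:
  - product 1 (Headphones): category_id=3 -> matches Outdoor
  - product 2 (Desk): category_id=1 -> matches Electronics
  - product 3 (Printer): category_id=NULL, no match -> dropped
  - product 4 (Charger): category_id=3 -> matches Outdoor
So 1 of 4 rows is dropped.

SQL:
SELECT a.name, b.name AS category
FROM products a
INNER JOIN categories b ON a.category_id = b.id

Result:
name       | category   
-----------+------------
Headphones | Outdoor    
Desk       | Electronics
Charger    | Outdoor    


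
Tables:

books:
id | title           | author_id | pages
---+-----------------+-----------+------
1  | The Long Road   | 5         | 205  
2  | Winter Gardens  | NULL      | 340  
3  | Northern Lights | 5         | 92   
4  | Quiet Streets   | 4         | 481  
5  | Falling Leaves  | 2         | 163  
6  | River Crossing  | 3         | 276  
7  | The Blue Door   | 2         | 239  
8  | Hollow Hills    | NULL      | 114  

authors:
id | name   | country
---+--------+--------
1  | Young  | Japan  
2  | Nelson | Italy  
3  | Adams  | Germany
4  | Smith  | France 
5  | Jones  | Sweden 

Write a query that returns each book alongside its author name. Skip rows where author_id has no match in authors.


INNER JOIN keeps only books rows whose author_id matches an id in authors. Walk through each book:
  - book 1 (The Long Road): author_id=5 -> matches Jones
  - book 2 (Winter Gardens): author_id=NULL, no match -> dropped
  - book 3 (Northern Lights): author_id=5 -> matches Jones
  - book 4 (Quiet Streets): author_id=4 -> matches Smith
  - book 5 (Falling Leaves): author_id=2 -> matches Nelson
  - book 6 (River Crossing): author_id=3 -> matches Adams
  - book 7 (The Blue Door): author_id=2 -> matches Nelson
  - book 8 (Hollow Hills): author_id=NULL, no match -> dropped
So 2 of 8 rows are dropped.

SQL:
SELECT a.title, b.name AS author
FROM books a
INNER JOIN authors b ON a.author_id = b.id

Result:
title           | author
----------------+-------
The Long Road   | Jones 
Northern Lights | Jones 
Quiet Streets   | Smith 
Falling Leaves  | Nelson
River Crossing  | Adams 
The Blue Door   | Nelson


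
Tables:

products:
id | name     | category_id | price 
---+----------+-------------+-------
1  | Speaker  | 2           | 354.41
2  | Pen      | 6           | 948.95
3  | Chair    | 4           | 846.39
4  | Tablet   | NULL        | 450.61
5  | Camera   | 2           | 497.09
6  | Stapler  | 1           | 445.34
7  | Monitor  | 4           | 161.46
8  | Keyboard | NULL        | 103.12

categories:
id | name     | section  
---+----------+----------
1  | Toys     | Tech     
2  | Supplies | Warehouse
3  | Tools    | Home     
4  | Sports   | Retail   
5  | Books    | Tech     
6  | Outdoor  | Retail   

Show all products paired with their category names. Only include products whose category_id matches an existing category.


INNER JOIN keeps only products rows whose category_id matches an id in categories. Walk through each product:
  - product 1 (Speaker): category_id=2 -> matches Supplies
  - product 2 (Pen): category_id=6 -> matches Outdoor
  - product 3 (Chair): category_id=4 -> matches Sports
  - product 4 (Tablet): category_id=NULL, no match -> dropped
  - product 5 (Camera): category_id=2 -> matches Supplies
  - product 6 (Stapler): category_id=1 -> matches Toys
  - product 7 (Monitor): category_id=4 -> matches Sports
  - product 8 (Keyboard): category_id=NULL, no match -> dropped
So 2 of 8 rows are dropped.

SQL:
SELECT a.name, b.name AS category
FROM products a
INNER JOIN categories b ON a.category_id = b.id

Result:
name    | category
--------+---------
Speaker | Supplies
Pen     | Outdoor 
Chair   | Sports  
Camera  | Supplies
Stapler | Toys    
Monitor | Sports  


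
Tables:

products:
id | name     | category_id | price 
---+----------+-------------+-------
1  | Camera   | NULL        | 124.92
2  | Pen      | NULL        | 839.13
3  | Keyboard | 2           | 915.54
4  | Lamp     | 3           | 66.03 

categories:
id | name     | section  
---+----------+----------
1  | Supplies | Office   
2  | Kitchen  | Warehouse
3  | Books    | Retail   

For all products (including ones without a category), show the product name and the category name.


LEFT JOIN keeps every row from products (the left table); where category_id has no match in categories, the category columns become NULL. Walk through each product:
  - product 1 (Camera): category_id=NULL, no match -> kept with NULL
  - product 2 (Pen): category_id=NULL, no match -> kept with NULL
  - product 3 (Keyboard): category_id=2 -> matches Kitchen
  - product 4 (Lamp): category_id=3 -> matches Books
All 4 rows appear; 2 have NULL category.

SQL:
SELECT a.name, b.name AS category
FROM products a
LEFT JOIN categories b ON a.category_id = b.id

Result:
name     | category
---------+---------
Camera   | NULL    
Pen      | NULL    
Keyboard | Kitchen 
Lamp     | Books   


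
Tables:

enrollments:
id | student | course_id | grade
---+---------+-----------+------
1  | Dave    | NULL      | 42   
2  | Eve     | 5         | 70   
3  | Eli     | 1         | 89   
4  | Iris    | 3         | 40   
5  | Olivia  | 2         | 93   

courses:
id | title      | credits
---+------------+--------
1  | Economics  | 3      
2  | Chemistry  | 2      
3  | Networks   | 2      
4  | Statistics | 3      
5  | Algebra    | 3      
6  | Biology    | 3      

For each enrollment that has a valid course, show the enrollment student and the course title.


INNER JOIN keeps only enrollments rows whose course_id matches an id in courses. Walk through each enrollment:
  - enrollment 1 (Dave): course_id=NULL, no match -> dropped
  - enrollment 2 (Eve): course_id=5 -> matches Algebra
  - enrollment 3 (Eli): course_id=1 -> matches Economics
  - enrollment 4 (Iris): course_id=3 -> matches Networks
  - enrollment 5 (Olivia): course_id=2 -> matches Chemistry
So 1 of 5 rows is dropped.

SQL:
SELECT a.student, b.title AS course
FROM enrollments a
INNER JOIN courses b ON a.course_id = b.id

Result:
student | course   
--------+----------
Eve     | Algebra  
Eli     | Economics
Iris    | Networks 
Olivia  | Chemistry


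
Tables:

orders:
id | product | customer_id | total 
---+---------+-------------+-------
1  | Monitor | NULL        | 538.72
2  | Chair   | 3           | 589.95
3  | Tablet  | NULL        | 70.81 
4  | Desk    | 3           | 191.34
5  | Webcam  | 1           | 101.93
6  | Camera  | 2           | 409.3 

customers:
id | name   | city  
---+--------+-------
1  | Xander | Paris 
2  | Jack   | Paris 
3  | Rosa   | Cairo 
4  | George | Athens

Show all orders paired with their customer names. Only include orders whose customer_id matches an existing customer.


INNER JOIN keeps only orders rows whose customer_id matches an id in customers. Walk through each order:
  - order 1 (Monitor): customer_id=NULL, no match -> dropped
  - order 2 (Chair): customer_id=3 -> matches Rosa
  - order 3 (Tablet): customer_id=NULL, no match -> dropped
  - order 4 (Desk): customer_id=3 -> matches Rosa
  - order 5 (Webcam): customer_id=1 -> matches Xander
  - order 6 (Camera): customer_id=2 -> matches Jack
So 2 of 6 rows are dropped.

SQL:
SELECT a.product, b.name AS customer
FROM orders a
INNER JOIN customers b ON a.customer_id = b.id

Result:
product | customer
--------+---------
Chair   | Rosa    
Desk    | Rosa    
Webcam  | Xander  
Camera  | Jack    


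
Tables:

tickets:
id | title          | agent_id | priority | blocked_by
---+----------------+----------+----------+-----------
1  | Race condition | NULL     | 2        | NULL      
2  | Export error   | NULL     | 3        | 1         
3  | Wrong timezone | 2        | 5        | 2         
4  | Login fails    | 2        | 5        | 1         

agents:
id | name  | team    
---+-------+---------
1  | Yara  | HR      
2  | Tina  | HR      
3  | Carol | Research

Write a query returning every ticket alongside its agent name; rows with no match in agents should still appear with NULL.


LEFT JOIN keeps every row from tickets (the left table); where agent_id has no match in agents, the agent columns become NULL. Walk through each ticket:
  - ticket 1 (Race condition): agent_id=NULL, no match -> kept with NULL
  - ticket 2 (Export error): agent_id=NULL, no match -> kept with NULL
  - ticket 3 (Wrong timezone): agent_id=2 -> matches Tina
  - ticket 4 (Login fails): agent_id=2 -> matches Tina
All 4 rows appear; 2 have NULL agent.

SQL:
SELECT a.title, b.name AS agent
FROM tickets a
LEFT JOIN agents b ON a.agent_id = b.id

Result:
title          | agent
---------------+------
Race condition | NULL 
Export error   | NULL 
Wrong timezone | Tina 
Login fails    | Tina 


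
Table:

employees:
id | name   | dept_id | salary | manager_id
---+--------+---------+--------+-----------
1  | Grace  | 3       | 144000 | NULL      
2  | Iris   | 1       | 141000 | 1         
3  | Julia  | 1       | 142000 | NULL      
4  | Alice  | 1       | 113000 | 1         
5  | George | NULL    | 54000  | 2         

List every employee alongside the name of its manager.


This is a self-join: employees is joined to a second copy of itself, matching each row's manager_id to another row's id. Use LEFT JOIN so rows with manager_id=NULL are kept.
  - employee 1 (Grace): manager_id=NULL -> NULL
  - employee 2 (Iris): manager_id=1 -> Grace
  - employee 3 (Julia): manager_id=NULL -> NULL
  - employee 4 (Alice): manager_id=1 -> Grace
  - employee 5 (George): manager_id=2 -> Iris

SQL:
SELECT a.name AS item, b.name AS manager
FROM employees a
LEFT JOIN employees b ON a.manager_id = b.id

Result:
item   | manager
-------+--------
Grace  | NULL   
Iris   | Grace  
Julia  | NULL   
Alice  | Grace  
George | Iris   


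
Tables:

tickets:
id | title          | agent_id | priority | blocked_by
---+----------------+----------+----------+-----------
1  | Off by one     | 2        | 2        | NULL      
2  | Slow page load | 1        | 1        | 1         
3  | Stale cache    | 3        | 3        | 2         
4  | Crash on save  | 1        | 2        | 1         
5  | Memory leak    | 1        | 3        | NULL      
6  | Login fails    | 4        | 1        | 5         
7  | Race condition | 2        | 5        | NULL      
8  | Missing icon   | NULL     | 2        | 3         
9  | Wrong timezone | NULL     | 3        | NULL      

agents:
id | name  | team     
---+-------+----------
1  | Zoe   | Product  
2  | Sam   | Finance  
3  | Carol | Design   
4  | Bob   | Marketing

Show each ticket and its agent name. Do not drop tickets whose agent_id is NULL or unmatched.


LEFT JOIN keeps every row from tickets (the left table); where agent_id has no match in agents, the agent columns become NULL. Walk through each ticket:
  - ticket 1 (Off by one): agent_id=2 -> matches Sam
  - ticket 2 (Slow page load): agent_id=1 -> matches Zoe
  - ticket 3 (Stale cache): agent_id=3 -> matches Carol
  - ticket 4 (Crash on save): agent_id=1 -> matches Zoe
  - ticket 5 (Memory leak): agent_id=1 -> matches Zoe
  - ticket 6 (Login fails): agent_id=4 -> matches Bob
  - ticket 7 (Race condition): agent_id=2 -> matches Sam
  - ticket 8 (Missing icon): agent_id=NULL, no match -> kept with NULL
  - ticket 9 (Wrong timezone): agent_id=NULL, no match -> kept with NULL
All 9 rows appear; 2 have NULL agent.

SQL:
SELECT a.title, b.name AS agent
FROM tickets a
LEFT JOIN agents b ON a.agent_id = b.id

Result:
title          | agent
---------------+------
Off by one     | Sam  
Slow page load | Zoe  
Stale cache    | Carol
Crash on save  | Zoe  
Memory leak    | Zoe  
Login fails    | Bob  
Race condition | Sam  
Missing icon   | NULL 
Wrong timezone | NULL 


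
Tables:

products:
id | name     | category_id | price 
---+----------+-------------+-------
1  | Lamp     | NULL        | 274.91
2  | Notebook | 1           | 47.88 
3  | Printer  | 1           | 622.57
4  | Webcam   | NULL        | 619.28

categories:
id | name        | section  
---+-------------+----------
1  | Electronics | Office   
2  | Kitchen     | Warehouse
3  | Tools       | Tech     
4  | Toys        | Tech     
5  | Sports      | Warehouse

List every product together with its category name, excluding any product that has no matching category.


INNER JOIN keeps only products rows whose category_id matches an id in categories. Walk through each product:
  - product 1 (Lamp): category_id=NULL, no match -> dropped
  - product 2 (Notebook): category_id=1 -> matches Electronics
  - product 3 (Printer): category_id=1 -> matches Electronics
  - product 4 (Webcam): category_id=NULL, no match -> dropped
So 2 of 4 rows are dropped.

SQL:
SELECT a.name, b.name AS category
FROM products a
INNER JOIN categories b ON a.category_id = b.id

Result:
name     | category   
---------+------------
Notebook | Electronics
Printer  | Electronics


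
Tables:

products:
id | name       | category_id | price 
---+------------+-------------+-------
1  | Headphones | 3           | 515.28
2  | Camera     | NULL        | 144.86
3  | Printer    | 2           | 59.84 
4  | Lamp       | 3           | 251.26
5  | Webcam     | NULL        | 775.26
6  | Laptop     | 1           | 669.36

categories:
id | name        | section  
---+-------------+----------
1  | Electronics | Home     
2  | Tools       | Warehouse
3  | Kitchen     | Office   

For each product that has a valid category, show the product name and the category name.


INNER JOIN keeps only products rows whose category_id matches an id in categories. Walk through each product:
  - product 1 (Headphones): category_id=3 -> matches Kitchen
  - product 2 (Camera): category_id=NULL, no match -> dropped
  - product 3 (Printer): category_id=2 -> matches Tools
  - product 4 (Lamp): category_id=3 -> matches Kitchen
  - product 5 (Webcam): category_id=NULL, no match -> dropped
  - product 6 (Laptop): category_id=1 -> matches Electronics
So 2 of 6 rows are dropped.

SQL:
SELECT a.name, b.name AS category
FROM products a
INNER JOIN categories b ON a.category_id = b.id

Result:
name       | category   
-----------+------------
Headphones | Kitchen    
Printer    | Tools      
Lamp       | Kitchen    
Laptop     | Electronics


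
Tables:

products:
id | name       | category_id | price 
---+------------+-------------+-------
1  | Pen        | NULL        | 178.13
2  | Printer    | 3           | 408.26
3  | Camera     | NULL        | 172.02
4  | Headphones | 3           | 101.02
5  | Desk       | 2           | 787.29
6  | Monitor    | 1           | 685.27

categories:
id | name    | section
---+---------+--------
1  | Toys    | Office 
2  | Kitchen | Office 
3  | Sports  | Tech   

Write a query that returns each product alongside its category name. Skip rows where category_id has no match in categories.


INNER JOIN keeps only products rows whose category_id matches an id in categories. Walk through each product:
  - product 1 (Pen): category_id=NULL, no match -> dropped
  - product 2 (Printer): category_id=3 -> matches Sports
  - product 3 (Camera): category_id=NULL, no match -> dropped
  - product 4 (Headphones): category_id=3 -> matches Sports
  - product 5 (Desk): category_id=2 -> matches Kitchen
  - product 6 (Monitor): category_id=1 -> matches Toys
So 2 of 6 rows are dropped.

SQL:
SELECT a.name, b.name AS category
FROM products a
INNER JOIN categories b ON a.category_id = b.id

Result:
name       | category
-----------+---------
Printer    | Sports  
Headphones | Sports  
Desk       | Kitchen 
Monitor    | Toys    


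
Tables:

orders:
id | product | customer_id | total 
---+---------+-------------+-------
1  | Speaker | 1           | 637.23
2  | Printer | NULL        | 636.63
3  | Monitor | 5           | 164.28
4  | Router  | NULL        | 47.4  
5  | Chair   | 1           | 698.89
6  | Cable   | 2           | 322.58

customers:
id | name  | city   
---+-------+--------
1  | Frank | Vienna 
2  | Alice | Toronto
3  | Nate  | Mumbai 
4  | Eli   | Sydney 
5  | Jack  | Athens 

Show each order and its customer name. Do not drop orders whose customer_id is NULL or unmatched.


LEFT JOIN keeps every row from orders (the left table); where customer_id has no match in customers, the customer columns become NULL. Walk through each order:
  - order 1 (Speaker): customer_id=1 -> matches Frank
  - order 2 (Printer): customer_id=NULL, no match -> kept with NULL
  - order 3 (Monitor): customer_id=5 -> matches Jack
  - order 4 (Router): customer_id=NULL, no match -> kept with NULL
  - order 5 (Chair): customer_id=1 -> matches Frank
  - order 6 (Cable): customer_id=2 -> matches Alice
All 6 rows appear; 2 have NULL customer.

SQL:
SELECT a.product, b.name AS customer
FROM orders a
LEFT JOIN customers b ON a.customer_id = b.id

Result:
product | customer
--------+---------
Speaker | Frank   
Printer | NULL    
Monitor | Jack    
Router  | NULL    
Chair   | Frank   
Cable   | Alice   


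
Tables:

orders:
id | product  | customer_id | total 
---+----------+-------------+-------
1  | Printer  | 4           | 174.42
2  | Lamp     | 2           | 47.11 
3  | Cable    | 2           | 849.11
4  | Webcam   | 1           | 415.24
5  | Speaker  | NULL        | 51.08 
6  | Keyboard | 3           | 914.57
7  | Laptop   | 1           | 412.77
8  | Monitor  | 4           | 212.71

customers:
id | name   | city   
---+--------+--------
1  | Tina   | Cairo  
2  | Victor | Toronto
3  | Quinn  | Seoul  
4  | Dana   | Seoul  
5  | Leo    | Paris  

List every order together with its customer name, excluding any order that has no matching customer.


INNER JOIN keeps only orders rows whose customer_id matches an id in customers. Walk through each order:
  - order 1 (Printer): customer_id=4 -> matches Dana
  - order 2 (Lamp): customer_id=2 -> matches Victor
  - order 3 (Cable): customer_id=2 -> matches Victor
  - order 4 (Webcam): customer_id=1 -> matches Tina
  - order 5 (Speaker): customer_id=NULL, no match -> dropped
  - order 6 (Keyboard): customer_id=3 -> matches Quinn
  - order 7 (Laptop): customer_id=1 -> matches Tina
  - order 8 (Monitor): customer_id=4 -> matches Dana
So 1 of 8 rows is dropped.

SQL:
SELECT a.product, b.name AS customer
FROM orders a
INNER JOIN customers b ON a.customer_id = b.id

Result:
product  | customer
---------+---------
Printer  | Dana    
Lamp     | Victor  
Cable    | Victor  
Webcam   | Tina    
Keyboard | Quinn   
Laptop   | Tina    
Monitor  | Dana    


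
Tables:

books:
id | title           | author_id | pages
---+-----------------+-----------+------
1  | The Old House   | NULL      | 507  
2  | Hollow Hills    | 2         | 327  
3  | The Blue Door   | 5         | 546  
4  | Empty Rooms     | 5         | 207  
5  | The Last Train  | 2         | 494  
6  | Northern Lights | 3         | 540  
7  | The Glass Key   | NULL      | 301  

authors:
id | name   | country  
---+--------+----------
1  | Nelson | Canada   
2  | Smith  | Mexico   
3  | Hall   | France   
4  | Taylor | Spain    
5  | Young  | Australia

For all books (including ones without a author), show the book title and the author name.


LEFT JOIN keeps every row from books (the left table); where author_id has no match in authors, the author columns become NULL. Walk through each book:
  - book 1 (The Old House): author_id=NULL, no match -> kept with NULL
  - book 2 (Hollow Hills): author_id=2 -> matches Smith
  - book 3 (The Blue Door): author_id=5 -> matches Young
  - book 4 (Empty Rooms): author_id=5 -> matches Young
  - book 5 (The Last Train): author_id=2 -> matches Smith
  - book 6 (Northern Lights): author_id=3 -> matches Hall
  - book 7 (The Glass Key): author_id=NULL, no match -> kept with NULL
All 7 rows appear; 2 have NULL author.

SQL:
SELECT a.title, b.name AS author
FROM books a
LEFT JOIN authors b ON a.author_id = b.id

Result:
title           | author
----------------+-------
The Old House   | NULL  
Hollow Hills    | Smith 
The Blue Door   | Young 
Empty Rooms     | Young 
The Last Train  | Smith 
Northern Lights | Hall  
The Glass Key   | NULL  


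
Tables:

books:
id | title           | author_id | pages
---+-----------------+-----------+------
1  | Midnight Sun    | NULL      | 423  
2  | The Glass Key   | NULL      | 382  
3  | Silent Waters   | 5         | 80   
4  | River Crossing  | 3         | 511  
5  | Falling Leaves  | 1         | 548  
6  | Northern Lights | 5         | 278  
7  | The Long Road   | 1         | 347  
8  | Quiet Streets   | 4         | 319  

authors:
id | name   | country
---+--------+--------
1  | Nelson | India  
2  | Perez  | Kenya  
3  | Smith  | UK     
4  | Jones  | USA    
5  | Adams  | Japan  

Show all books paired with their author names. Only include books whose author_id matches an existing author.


INNER JOIN keeps only books rows whose author_id matches an id in authors. Walk through each book:
  - book 1 (Midnight Sun): author_id=NULL, no match -> dropped
  - book 2 (The Glass Key): author_id=NULL, no match -> dropped
  - book 3 (Silent Waters): author_id=5 -> matches Adams
  - book 4 (River Crossing): author_id=3 -> matches Smith
  - book 5 (Falling Leaves): author_id=1 -> matches Nelson
  - book 6 (Northern Lights): author_id=5 -> matches Adams
  - book 7 (The Long Road): author_id=1 -> matches Nelson
  - book 8 (Quiet Streets): author_id=4 -> matches Jones
So 2 of 8 rows are dropped.

SQL:
SELECT a.title, b.name AS author
FROM books a
INNER JOIN authors b ON a.author_id = b.id

Result:
title           | author
----------------+-------
Silent Waters   | Adams 
River Crossing  | Smith 
Falling Leaves  | Nelson
Northern Lights | Adams 
The Long Road   | Nelson
Quiet Streets   | Jones 


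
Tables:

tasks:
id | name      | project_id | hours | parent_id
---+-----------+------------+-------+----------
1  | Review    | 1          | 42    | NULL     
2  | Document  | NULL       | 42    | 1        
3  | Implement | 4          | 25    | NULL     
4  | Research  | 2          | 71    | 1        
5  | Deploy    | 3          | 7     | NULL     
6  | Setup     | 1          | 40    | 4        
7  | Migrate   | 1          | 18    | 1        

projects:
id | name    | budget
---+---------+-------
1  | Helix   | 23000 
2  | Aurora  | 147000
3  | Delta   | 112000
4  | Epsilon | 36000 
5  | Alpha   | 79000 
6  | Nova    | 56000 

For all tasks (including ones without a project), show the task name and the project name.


LEFT JOIN keeps every row from tasks (the left table); where project_id has no match in projects, the project columns become NULL. Walk through each task:
  - task 1 (Review): project_id=1 -> matches Helix
  - task 2 (Document): project_id=NULL, no match -> kept with NULL
  - task 3 (Implement): project_id=4 -> matches Epsilon
  - task 4 (Research): project_id=2 -> matches Aurora
  - task 5 (Deploy): project_id=3 -> matches Delta
  - task 6 (Setup): project_id=1 -> matches Helix
  - task 7 (Migrate): project_id=1 -> matches Helix
All 7 rows appear; 1 has NULL project.

SQL:
SELECT a.name, b.name AS project
FROM tasks a
LEFT JOIN projects b ON a.project_id = b.id

Result:
name      | project
----------+--------
Review    | Helix  
Document  | NULL   
Implement | Epsilon
Research  | Aurora 
Deploy    | Delta  
Setup     | Helix  
Migrate   | Helix  


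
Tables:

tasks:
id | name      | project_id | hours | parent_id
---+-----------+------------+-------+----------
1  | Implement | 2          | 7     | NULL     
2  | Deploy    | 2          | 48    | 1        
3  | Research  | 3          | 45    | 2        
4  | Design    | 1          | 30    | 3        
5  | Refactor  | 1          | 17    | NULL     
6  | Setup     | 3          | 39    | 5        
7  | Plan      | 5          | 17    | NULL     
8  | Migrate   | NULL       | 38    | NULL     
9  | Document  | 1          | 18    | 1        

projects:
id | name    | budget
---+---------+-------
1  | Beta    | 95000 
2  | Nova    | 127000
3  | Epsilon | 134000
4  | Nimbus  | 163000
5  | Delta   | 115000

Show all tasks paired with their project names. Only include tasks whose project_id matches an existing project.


INNER JOIN keeps only tasks rows whose project_id matches an id in projects. Walk through each task:
  - task 1 (Implement): project_id=2 -> matches Nova
  - task 2 (Deploy): project_id=2 -> matches Nova
  - task 3 (Research): project_id=3 -> matches Epsilon
  - task 4 (Design): project_id=1 -> matches Beta
  - task 5 (Refactor): project_id=1 -> matches Beta
  - task 6 (Setup): project_id=3 -> matches Epsilon
  - task 7 (Plan): project_id=5 -> matches Delta
  - task 8 (Migrate): project_id=NULL, no match -> dropped
  - task 9 (Document): project_id=1 -> matches Beta
So 1 of 9 rows is dropped.

SQL:
SELECT a.name, b.name AS project
FROM tasks a
INNER JOIN projects b ON a.project_id = b.id

Result:
name      | project
----------+--------
Implement | Nova   
Deploy    | Nova   
Research  | Epsilon
Design    | Beta   
Refactor  | Beta   
Setup     | Epsilon
Plan      | Delta  
Document  | Beta   


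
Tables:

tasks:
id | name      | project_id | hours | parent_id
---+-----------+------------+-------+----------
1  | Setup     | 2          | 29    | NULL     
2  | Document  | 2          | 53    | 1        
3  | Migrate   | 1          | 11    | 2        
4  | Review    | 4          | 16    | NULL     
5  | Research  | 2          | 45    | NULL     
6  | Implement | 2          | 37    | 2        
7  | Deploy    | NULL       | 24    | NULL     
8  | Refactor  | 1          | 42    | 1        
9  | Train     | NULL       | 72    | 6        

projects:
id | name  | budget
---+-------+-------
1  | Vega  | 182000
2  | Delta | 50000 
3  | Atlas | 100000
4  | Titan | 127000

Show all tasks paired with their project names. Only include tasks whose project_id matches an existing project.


INNER JOIN keeps only tasks rows whose project_id matches an id in projects. Walk through each task:
  - task 1 (Setup): project_id=2 -> matches Delta
  - task 2 (Document): project_id=2 -> matches Delta
  - task 3 (Migrate): project_id=1 -> matches Vega
  - task 4 (Review): project_id=4 -> matches Titan
  - task 5 (Research): project_id=2 -> matches Delta
  - task 6 (Implement): project_id=2 -> matches Delta
  - task 7 (Deploy): project_id=NULL, no match -> dropped
  - task 8 (Refactor): project_id=1 -> matches Vega
  - task 9 (Train): project_id=NULL, no match -> dropped
So 2 of 9 rows are dropped.

SQL:
SELECT a.name, b.name AS project
FROM tasks a
INNER JOIN projects b ON a.project_id = b.id

Result:
name      | project
----------+--------
Setup     | Delta  
Document  | Delta  
Migrate   | Vega   
Review    | Titan  
Research  | Delta  
Implement | Delta  
Refactor  | Vega   


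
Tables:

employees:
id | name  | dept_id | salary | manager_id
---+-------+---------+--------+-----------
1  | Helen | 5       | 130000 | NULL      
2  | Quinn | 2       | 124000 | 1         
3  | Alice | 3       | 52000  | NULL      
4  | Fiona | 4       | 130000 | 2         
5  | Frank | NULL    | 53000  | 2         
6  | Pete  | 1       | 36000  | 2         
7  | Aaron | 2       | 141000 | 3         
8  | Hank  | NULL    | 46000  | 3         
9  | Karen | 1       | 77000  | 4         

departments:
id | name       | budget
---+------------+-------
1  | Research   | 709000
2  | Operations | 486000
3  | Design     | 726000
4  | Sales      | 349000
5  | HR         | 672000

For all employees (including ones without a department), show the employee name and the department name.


LEFT JOIN keeps every row from employees (the left table); where dept_id has no match in departments, the department columns become NULL. Walk through each employee:
  - employee 1 (Helen): dept_id=5 -> matches HR
  - employee 2 (Quinn): dept_id=2 -> matches Operations
  - employee 3 (Alice): dept_id=3 -> matches Design
  - employee 4 (Fiona): dept_id=4 -> matches Sales
  - employee 5 (Frank): dept_id=NULL, no match -> kept with NULL
  - employee 6 (Pete): dept_id=1 -> matches Research
  - employee 7 (Aaron): dept_id=2 -> matches Operations
  - employee 8 (Hank): dept_id=NULL, no match -> kept with NULL
  - employee 9 (Karen): dept_id=1 -> matches Research
All 9 rows appear; 2 have NULL department.

SQL:
SELECT a.name, b.name AS department
FROM employees a
LEFT JOIN departments b ON a.dept_id = b.id

Result:
name  | department
------+-----------
Helen | HR        
Quinn | Operations
Alice | Design    
Fiona | Sales     
Frank | NULL      
Pete  | Research  
Aaron | Operations
Hank  | NULL      
Karen | Research  


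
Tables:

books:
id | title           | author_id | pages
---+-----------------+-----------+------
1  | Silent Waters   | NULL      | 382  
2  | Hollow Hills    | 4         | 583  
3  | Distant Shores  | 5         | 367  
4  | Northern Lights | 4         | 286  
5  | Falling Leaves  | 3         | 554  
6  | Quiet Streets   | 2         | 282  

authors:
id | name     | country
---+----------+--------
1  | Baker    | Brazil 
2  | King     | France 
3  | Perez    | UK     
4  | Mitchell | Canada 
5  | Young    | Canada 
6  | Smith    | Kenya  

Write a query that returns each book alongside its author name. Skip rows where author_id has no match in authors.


INNER JOIN keeps only books rows whose author_id matches an id in authors. Walk through each book:
  - book 1 (Silent Waters): author_id=NULL, no match -> dropped
  - book 2 (Hollow Hills): author_id=4 -> matches Mitchell
  - book 3 (Distant Shores): author_id=5 -> matches Young
  - book 4 (Northern Lights): author_id=4 -> matches Mitchell
  - book 5 (Falling Leaves): author_id=3 -> matches Perez
  - book 6 (Quiet Streets): author_id=2 -> matches King
So 1 of 6 rows is dropped.

SQL:
SELECT a.title, b.name AS author
FROM books a
INNER JOIN authors b ON a.author_id = b.id

Result:
title           | author  
----------------+---------
Hollow Hills    | Mitchell
Distant Shores  | Young   
Northern Lights | Mitchell
Falling Leaves  | Perez   
Quiet Streets   | King    


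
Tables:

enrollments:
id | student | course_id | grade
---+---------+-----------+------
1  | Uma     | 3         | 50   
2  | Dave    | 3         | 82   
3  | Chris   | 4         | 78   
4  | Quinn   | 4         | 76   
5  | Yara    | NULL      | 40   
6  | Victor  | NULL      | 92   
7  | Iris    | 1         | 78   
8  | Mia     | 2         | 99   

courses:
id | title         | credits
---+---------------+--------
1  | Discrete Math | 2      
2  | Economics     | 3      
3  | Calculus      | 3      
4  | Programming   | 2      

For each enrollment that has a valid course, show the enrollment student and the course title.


INNER JOIN keeps only enrollments rows whose course_id matches an id in courses. Walk through each enrollment:
  - enrollment 1 (Uma): course_id=3 -> matches Calculus
  - enrollment 2 (Dave): course_id=3 -> matches Calculus
  - enrollment 3 (Chris): course_id=4 -> matches Programming
  - enrollment 4 (Quinn): course_id=4 -> matches Programming
  - enrollment 5 (Yara): course_id=NULL, no match -> dropped
  - enrollment 6 (Victor): course_id=NULL, no match -> dropped
  - enrollment 7 (Iris): course_id=1 -> matches Discrete Math
  - enrollment 8 (Mia): course_id=2 -> matches Economics
So 2 of 8 rows are dropped.

SQL:
SELECT a.student, b.title AS course
FROM enrollments a
INNER JOIN courses b ON a.course_id = b.id

Result:
student | course       
--------+--------------
Uma     | Calculus     
Dave    | Calculus     
Chris   | Programming  
Quinn   | Programming  
Iris    | Discrete Math
Mia     | Economics    
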